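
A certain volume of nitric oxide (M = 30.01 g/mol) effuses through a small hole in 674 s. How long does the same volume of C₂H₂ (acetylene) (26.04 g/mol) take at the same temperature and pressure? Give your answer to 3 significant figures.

By Graham's law, t_C₂H₂/t_NO = √(M_C₂H₂/M_NO) = √(26.04/30.01) = √0.8677 = 0.9315.
So the time for C₂H₂ is 674 × 0.9315 = 628 s.

628 s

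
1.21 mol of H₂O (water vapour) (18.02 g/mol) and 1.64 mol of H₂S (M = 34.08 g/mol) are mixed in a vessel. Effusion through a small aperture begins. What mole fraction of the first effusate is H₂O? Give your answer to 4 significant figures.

The effusion rate of species i is ∝ p_i/√M_i ∝ n_i/√M_i.
Mole fraction of H₂O in the effusate = (n_H₂O/√M_H₂O) / (n_H₂O/√M_H₂O + n_H₂S/√M_H₂S)
= (1.21/√18.02) / (1.21/√18.02 + 1.64/√34.08) = 0.2850/(0.2850 + 0.2809) = 0.5036.

0.5036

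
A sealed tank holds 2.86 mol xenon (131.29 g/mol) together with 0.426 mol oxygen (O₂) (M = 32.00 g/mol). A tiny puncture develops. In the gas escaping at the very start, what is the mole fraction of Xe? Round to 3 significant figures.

Rate_i ∝ x_i/√M_i (Graham's law weighted by mole fraction), so the effusate composition follows n_i/√M_i.
x_Xe(eff) = (n_Xe/√M_Xe) / (n_Xe/√M_Xe + n_O₂/√M_O₂)
= (2.86/√131.29) / (2.86/√131.29 + 0.426/√32.00) = 0.2496/(0.2496 + 0.07531) = 0.768.

0.768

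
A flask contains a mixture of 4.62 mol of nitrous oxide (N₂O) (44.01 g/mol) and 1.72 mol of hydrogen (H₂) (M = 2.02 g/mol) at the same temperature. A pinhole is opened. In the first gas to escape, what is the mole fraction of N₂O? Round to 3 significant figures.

0.365

Rate_i ∝ x_i/√M_i (Graham's law weighted by mole fraction), so the effusate composition follows n_i/√M_i.
Mole fraction of N₂O in the effusate = (n_N₂O/√M_N₂O) / (n_N₂O/√M_N₂O + n_H₂/√M_H₂)
= (4.62/√44.01) / (4.62/√44.01 + 1.72/√2.02) = 0.6964/(0.6964 + 1.210) = 0.365.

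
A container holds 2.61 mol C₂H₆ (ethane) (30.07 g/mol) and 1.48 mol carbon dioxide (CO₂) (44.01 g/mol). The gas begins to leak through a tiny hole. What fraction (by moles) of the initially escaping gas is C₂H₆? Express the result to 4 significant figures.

Effusion rate of each component ∝ n_i/√M_i (partial pressure × 1/√M).
x_C₂H₆(eff) = (n_C₂H₆/√M_C₂H₆) / (n_C₂H₆/√M_C₂H₆ + n_CO₂/√M_CO₂)
= (2.61/√30.07) / (2.61/√30.07 + 1.48/√44.01) = 0.4760/(0.4760 + 0.2231) = 0.6809.

0.6809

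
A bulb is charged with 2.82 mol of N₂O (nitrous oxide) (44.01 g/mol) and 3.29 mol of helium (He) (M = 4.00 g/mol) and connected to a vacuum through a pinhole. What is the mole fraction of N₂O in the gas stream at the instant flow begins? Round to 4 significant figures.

The effusion rate of species i is ∝ p_i/√M_i ∝ n_i/√M_i.
x_N₂O(eff) = (n_N₂O/√M_N₂O) / (n_N₂O/√M_N₂O + n_He/√M_He)
= (2.82/√44.01) / (2.82/√44.01 + 3.29/√4.00) = 0.4251/(0.4251 + 1.645) = 0.2053.

0.2053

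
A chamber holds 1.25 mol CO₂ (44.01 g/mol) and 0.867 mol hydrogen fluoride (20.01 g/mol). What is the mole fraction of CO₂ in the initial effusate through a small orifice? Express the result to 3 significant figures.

0.493

Effusion rate of each component ∝ n_i/√M_i (partial pressure × 1/√M).
Mole fraction of CO₂ in the effusate = (n_CO₂/√M_CO₂) / (n_CO₂/√M_CO₂ + n_HF/√M_HF)
= (1.25/√44.01) / (1.25/√44.01 + 0.867/√20.01) = 0.1884/(0.1884 + 0.1938) = 0.493.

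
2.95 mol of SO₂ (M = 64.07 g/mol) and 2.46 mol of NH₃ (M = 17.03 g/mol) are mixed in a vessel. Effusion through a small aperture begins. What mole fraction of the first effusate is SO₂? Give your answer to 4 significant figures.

0.3821

The effusion rate of species i is ∝ p_i/√M_i ∝ n_i/√M_i.
So x_SO₂ in the escaping gas = (n_SO₂/√M_SO₂) / Σ(n_i/√M_i)
= (2.95/√64.07) / (2.95/√64.07 + 2.46/√17.03) = 0.3685/(0.3685 + 0.5961) = 0.3821.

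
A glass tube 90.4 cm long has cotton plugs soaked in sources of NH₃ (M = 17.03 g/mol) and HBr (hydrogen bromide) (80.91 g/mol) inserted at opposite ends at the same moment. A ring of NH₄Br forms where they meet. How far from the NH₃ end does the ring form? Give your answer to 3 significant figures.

62.0 cm

Distances travelled in equal time are proportional to diffusion rates, so d_NH₃/d_HBr = √(M_HBr/M_NH₃) = √(80.91/17.03) = 2.180.
With d_NH₃ + d_HBr = 90.4 cm, d_HBr = 90.4/(1 + 2.180) = 28.43 cm.
d_NH₃ = 90.4 − 28.43 = 62.0 cm.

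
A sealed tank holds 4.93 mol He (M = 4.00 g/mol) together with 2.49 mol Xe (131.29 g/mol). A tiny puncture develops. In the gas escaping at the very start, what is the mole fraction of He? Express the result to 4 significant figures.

0.9190

Each component's effusion rate ∝ (its partial pressure)·(1/√M) ∝ n_i/√M_i.
x_He(eff) = (n_He/√M_He) / (n_He/√M_He + n_Xe/√M_Xe)
= (4.93/√4.00) / (4.93/√4.00 + 2.49/√131.29) = 2.465/(2.465 + 0.2173) = 0.9190.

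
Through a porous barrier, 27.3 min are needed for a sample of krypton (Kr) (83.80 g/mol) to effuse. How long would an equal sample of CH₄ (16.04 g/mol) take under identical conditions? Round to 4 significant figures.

By Graham's law, t_CH₄/t_Kr = √(M_CH₄/M_Kr) = √(16.04/83.80) = √0.1914 = 0.4375.
So the time for CH₄ is 27.3 × 0.4375 = 11.94 min.

11.94 min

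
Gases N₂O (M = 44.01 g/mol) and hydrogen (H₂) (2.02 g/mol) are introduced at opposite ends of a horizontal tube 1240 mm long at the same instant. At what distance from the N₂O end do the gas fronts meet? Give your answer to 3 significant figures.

Graham's law gives d_N₂O/d_H₂ = rate_N₂O/rate_H₂ = √(M_H₂/M_N₂O) = √(2.02/44.01) = 0.2142.
With d_N₂O + d_H₂ = 1240 mm, d_H₂ = 1240/(1 + 0.2142) = 1021 mm.
d_N₂O = 1240 − 1021 = 219 mm.

219 mm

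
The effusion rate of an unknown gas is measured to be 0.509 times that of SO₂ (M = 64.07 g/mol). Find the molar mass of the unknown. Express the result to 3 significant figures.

Using Graham's law: rate_X/rate_SO₂ = √(M_SO₂/M_X).
0.509 = √(64.07/M_X)
M_X = 64.07 / 0.509² = 64.07 / 0.2591 = 247 g/mol

247 g/mol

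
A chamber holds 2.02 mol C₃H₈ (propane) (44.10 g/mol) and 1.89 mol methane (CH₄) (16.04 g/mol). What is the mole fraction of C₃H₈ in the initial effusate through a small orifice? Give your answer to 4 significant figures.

Each component's effusion rate ∝ (its partial pressure)·(1/√M) ∝ n_i/√M_i.
So x_C₃H₈ in the escaping gas = (n_C₃H₈/√M_C₃H₈) / Σ(n_i/√M_i)
= (2.02/√44.10) / (2.02/√44.10 + 1.89/√16.04) = 0.3042/(0.3042 + 0.4719) = 0.3919.

0.3919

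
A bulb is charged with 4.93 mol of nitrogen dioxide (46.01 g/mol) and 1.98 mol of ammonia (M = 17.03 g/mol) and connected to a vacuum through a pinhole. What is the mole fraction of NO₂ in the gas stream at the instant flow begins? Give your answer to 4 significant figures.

Each component's effusion rate ∝ (its partial pressure)·(1/√M) ∝ n_i/√M_i.
So x_NO₂ in the escaping gas = (n_NO₂/√M_NO₂) / Σ(n_i/√M_i)
= (4.93/√46.01) / (4.93/√46.01 + 1.98/√17.03) = 0.7268/(0.7268 + 0.4798) = 0.6024.

0.6024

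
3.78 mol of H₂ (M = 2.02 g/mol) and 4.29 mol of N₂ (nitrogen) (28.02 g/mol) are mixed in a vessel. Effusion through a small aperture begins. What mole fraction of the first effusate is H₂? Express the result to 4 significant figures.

0.7664

The effusion rate of species i is ∝ p_i/√M_i ∝ n_i/√M_i.
Mole fraction of H₂ in the effusate = (n_H₂/√M_H₂) / (n_H₂/√M_H₂ + n_N₂/√M_N₂)
= (3.78/√2.02) / (3.78/√2.02 + 4.29/√28.02) = 2.660/(2.660 + 0.8104) = 0.7664.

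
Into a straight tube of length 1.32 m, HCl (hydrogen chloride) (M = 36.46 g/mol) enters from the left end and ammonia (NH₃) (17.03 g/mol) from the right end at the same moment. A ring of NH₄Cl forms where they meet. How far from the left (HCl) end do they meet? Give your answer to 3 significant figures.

0.536 m

Graham's law gives d_HCl/d_NH₃ = rate_HCl/rate_NH₃ = √(M_NH₃/M_HCl) = √(17.03/36.46) = 0.6834.
With d_HCl + d_NH₃ = 1.32 m, d_NH₃ = 1.32/(1 + 0.6834) = 0.7841 m.
d_HCl = 1.32 − 0.7841 = 0.536 m.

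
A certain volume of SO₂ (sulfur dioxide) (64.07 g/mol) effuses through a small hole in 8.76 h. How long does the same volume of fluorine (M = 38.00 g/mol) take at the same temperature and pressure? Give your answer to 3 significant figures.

6.75 h

From Graham's law, t_F₂/t_SO₂ = √(M_F₂/M_SO₂) = √(38.00/64.07) = √0.5931 = 0.7701.
So the time for F₂ is 8.76 × 0.7701 = 6.75 h.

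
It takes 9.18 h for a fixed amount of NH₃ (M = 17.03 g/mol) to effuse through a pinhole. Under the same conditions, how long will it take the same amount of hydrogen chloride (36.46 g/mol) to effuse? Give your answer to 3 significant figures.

Since effusion rate ∝ 1/√M, t_HCl/t_NH₃ = √(M_HCl/M_NH₃) = √(36.46/17.03) = √2.141 = 1.463.
So the time for HCl is 9.18 × 1.463 = 13.4 h.

13.4 h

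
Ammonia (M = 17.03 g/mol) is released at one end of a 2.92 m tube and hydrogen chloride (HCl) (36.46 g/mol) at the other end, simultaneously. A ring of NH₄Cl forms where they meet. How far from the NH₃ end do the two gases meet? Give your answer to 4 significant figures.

In equal time, each gas travels a distance ∝ its rate ∝ 1/√M, so d_NH₃/d_HCl = √(M_HCl/M_NH₃) = √(36.46/17.03) = 1.463.
With d_NH₃ + d_HCl = 2.92 m, d_HCl = 2.92/(1 + 1.463) = 1.185 m.
d_NH₃ = 2.92 − 1.185 = 1.735 m.

1.735 m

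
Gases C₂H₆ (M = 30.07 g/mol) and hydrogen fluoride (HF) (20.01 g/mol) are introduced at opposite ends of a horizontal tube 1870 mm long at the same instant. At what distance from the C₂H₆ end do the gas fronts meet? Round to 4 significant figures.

840.1 mm

In equal time, each gas travels a distance ∝ its rate ∝ 1/√M, so d_C₂H₆/d_HF = √(M_HF/M_C₂H₆) = √(20.01/30.07) = 0.8157.
With d_C₂H₆ + d_HF = 1870 mm, d_HF = 1870/(1 + 0.8157) = 1030 mm.
d_C₂H₆ = 1870 − 1030 = 840.1 mm.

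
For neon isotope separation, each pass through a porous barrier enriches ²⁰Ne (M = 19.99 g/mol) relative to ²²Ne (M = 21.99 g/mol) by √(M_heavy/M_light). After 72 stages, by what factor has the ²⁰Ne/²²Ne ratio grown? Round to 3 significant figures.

31.0

Overall factor = α^72 with α = √(21.99/19.99), i.e. (21.99/19.99)^(72/2).
= 1.10005^36 = 31.0.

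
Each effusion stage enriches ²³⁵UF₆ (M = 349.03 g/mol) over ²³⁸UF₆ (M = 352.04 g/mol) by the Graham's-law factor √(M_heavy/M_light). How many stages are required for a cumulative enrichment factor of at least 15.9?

645

Per stage α = (352.04/349.03)^(1/2) = 1.00862^0.5, giving ln α = 0.004293.
Need α^N ≥ 15.9 ⇒ N ≥ ln(15.9) / ln α = 2.766 / 0.004293 = 644.31.
Minimum whole number of stages: N = 645.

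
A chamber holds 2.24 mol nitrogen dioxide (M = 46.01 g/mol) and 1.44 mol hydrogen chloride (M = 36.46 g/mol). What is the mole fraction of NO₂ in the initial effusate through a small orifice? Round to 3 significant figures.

Effusion rate of each component ∝ n_i/√M_i (partial pressure × 1/√M).
x_NO₂(eff) = (n_NO₂/√M_NO₂) / (n_NO₂/√M_NO₂ + n_HCl/√M_HCl)
= (2.24/√46.01) / (2.24/√46.01 + 1.44/√36.46) = 0.3302/(0.3302 + 0.2385) = 0.581.

0.581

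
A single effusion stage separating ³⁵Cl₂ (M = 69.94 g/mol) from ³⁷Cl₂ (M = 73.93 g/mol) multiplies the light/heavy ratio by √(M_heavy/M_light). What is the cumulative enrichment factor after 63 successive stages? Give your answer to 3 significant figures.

After 63 stages the ratio has grown by (√(73.93/69.94))^63 = (73.93/69.94)^(63/2).
= 1.05705^(63/2) = 5.74.

5.74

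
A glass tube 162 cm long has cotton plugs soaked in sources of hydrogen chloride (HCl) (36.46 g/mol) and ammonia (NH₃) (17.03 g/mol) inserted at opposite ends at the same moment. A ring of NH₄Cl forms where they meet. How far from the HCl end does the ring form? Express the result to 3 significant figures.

Distances travelled in equal time are proportional to diffusion rates, so d_HCl/d_NH₃ = √(M_NH₃/M_HCl) = √(17.03/36.46) = 0.6834.
With d_HCl + d_NH₃ = 162 cm, d_NH₃ = 162/(1 + 0.6834) = 96.23 cm.
d_HCl = 162 − 96.23 = 65.8 cm.

65.8 cm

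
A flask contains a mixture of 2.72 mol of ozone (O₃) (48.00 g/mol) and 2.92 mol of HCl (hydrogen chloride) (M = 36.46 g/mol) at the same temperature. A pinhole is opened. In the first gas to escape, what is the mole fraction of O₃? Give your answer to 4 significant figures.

Rate_i ∝ x_i/√M_i (Graham's law weighted by mole fraction), so the effusate composition follows n_i/√M_i.
x_O₃(eff) = (n_O₃/√M_O₃) / (n_O₃/√M_O₃ + n_HCl/√M_HCl)
= (2.72/√48.00) / (2.72/√48.00 + 2.92/√36.46) = 0.3926/(0.3926 + 0.4836) = 0.4481.

0.4481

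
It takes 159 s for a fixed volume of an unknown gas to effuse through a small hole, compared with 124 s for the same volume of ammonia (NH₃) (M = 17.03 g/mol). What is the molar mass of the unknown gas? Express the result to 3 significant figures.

28.0 g/mol

Since effusion rate ∝ 1/√M, t_X/t_NH₃ = √(M_X/M_NH₃).
159/124 = 1.282 = √(M_X/17.03)
M_X = 17.03 × 1.282² = 17.03 × 1.644 = 28.0 g/mol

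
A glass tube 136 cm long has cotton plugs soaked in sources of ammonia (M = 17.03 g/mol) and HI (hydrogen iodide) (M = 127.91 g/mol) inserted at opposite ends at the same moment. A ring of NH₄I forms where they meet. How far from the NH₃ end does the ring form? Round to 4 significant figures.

The fronts meet when d_NH₃ + d_HI = L with d_NH₃/d_HI = √(M_HI/M_NH₃) (Graham's law). Here √(M_HI/M_NH₃) = √(127.91/17.03) = 2.741.
With d_NH₃ + d_HI = 136 cm, d_HI = 136/(1 + 2.741) = 36.36 cm.
d_NH₃ = 136 − 36.36 = 99.64 cm.

99.64 cm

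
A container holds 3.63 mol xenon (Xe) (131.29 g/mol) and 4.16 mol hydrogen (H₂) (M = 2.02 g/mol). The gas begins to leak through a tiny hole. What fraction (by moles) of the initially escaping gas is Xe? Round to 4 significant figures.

0.09767

The effusion rate of species i is ∝ p_i/√M_i ∝ n_i/√M_i.
x_Xe(eff) = (n_Xe/√M_Xe) / (n_Xe/√M_Xe + n_H₂/√M_H₂)
= (3.63/√131.29) / (3.63/√131.29 + 4.16/√2.02) = 0.3168/(0.3168 + 2.927) = 0.09767.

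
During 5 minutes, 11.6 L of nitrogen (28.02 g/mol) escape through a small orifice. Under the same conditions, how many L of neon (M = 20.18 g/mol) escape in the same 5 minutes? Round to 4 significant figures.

13.67 L

Graham's law gives rate_Ne/rate_N₂ = √(M_N₂/M_Ne) = √(28.02/20.18) = √1.389 = 1.178.
So the volume for Ne is 11.6 × 1.178 = 13.67 L.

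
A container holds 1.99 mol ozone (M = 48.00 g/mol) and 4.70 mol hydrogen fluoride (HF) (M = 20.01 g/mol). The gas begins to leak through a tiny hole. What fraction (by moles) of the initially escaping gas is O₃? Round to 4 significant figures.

0.2147

Rate_i ∝ x_i/√M_i (Graham's law weighted by mole fraction), so the effusate composition follows n_i/√M_i.
So x_O₃ in the escaping gas = (n_O₃/√M_O₃) / Σ(n_i/√M_i)
= (1.99/√48.00) / (1.99/√48.00 + 4.70/√20.01) = 0.2872/(0.2872 + 1.051) = 0.2147.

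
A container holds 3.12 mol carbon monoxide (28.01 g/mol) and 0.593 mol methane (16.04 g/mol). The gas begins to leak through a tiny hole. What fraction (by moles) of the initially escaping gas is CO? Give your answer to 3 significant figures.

0.799

Effusion rate of each component ∝ n_i/√M_i (partial pressure × 1/√M).
So x_CO in the escaping gas = (n_CO/√M_CO) / Σ(n_i/√M_i)
= (3.12/√28.01) / (3.12/√28.01 + 0.593/√16.04) = 0.5895/(0.5895 + 0.1481) = 0.799.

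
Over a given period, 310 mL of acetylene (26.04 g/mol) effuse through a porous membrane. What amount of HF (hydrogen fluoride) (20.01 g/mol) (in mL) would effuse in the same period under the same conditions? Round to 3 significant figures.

From Graham's law, rate_HF/rate_C₂H₂ = √(M_C₂H₂/M_HF) = √(26.04/20.01) = √1.301 = 1.141.
So the volume for HF is 310 × 1.141 = 354 mL.

354 mL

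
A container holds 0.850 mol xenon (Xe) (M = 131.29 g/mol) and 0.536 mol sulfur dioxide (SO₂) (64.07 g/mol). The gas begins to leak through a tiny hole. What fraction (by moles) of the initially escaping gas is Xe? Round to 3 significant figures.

Rate_i ∝ x_i/√M_i (Graham's law weighted by mole fraction), so the effusate composition follows n_i/√M_i.
x_Xe(eff) = (n_Xe/√M_Xe) / (n_Xe/√M_Xe + n_SO₂/√M_SO₂)
= (0.850/√131.29) / (0.850/√131.29 + 0.536/√64.07) = 0.07418/(0.07418 + 0.06696) = 0.526.

0.526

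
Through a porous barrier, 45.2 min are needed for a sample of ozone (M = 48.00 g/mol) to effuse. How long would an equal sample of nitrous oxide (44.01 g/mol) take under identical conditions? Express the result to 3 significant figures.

Since effusion rate ∝ 1/√M, t_N₂O/t_O₃ = √(M_N₂O/M_O₃) = √(44.01/48.00) = √0.9169 = 0.9575.
So the time for N₂O is 45.2 × 0.9575 = 43.3 min.

43.3 min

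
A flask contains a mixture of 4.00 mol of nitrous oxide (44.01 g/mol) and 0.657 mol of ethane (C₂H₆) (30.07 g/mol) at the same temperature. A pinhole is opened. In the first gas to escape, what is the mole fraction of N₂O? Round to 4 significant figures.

Each component's effusion rate ∝ (its partial pressure)·(1/√M) ∝ n_i/√M_i.
So x_N₂O in the escaping gas = (n_N₂O/√M_N₂O) / Σ(n_i/√M_i)
= (4.00/√44.01) / (4.00/√44.01 + 0.657/√30.07) = 0.6030/(0.6030 + 0.1198) = 0.8342.

0.8342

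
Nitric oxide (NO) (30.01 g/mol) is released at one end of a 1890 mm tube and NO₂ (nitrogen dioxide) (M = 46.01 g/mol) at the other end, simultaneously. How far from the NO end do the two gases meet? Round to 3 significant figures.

1050 mm

The fronts meet when d_NO + d_NO₂ = L with d_NO/d_NO₂ = √(M_NO₂/M_NO) (Graham's law). Here √(M_NO₂/M_NO) = √(46.01/30.01) = 1.238.
With d_NO + d_NO₂ = 1890 mm, d_NO₂ = 1890/(1 + 1.238) = 844.4 mm.
d_NO = 1890 − 844.4 = 1050 mm.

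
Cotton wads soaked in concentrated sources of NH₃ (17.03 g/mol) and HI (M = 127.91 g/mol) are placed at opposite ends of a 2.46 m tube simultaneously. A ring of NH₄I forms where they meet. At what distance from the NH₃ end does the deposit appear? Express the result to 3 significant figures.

Graham's law gives d_NH₃/d_HI = rate_NH₃/rate_HI = √(M_HI/M_NH₃) = √(127.91/17.03) = 2.741.
With d_NH₃ + d_HI = 2.46 m, d_HI = 2.46/(1 + 2.741) = 0.6576 m.
d_NH₃ = 2.46 − 0.6576 = 1.80 m.

1.80 m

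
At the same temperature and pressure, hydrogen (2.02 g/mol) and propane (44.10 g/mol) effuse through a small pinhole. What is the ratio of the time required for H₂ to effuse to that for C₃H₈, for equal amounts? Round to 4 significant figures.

0.2140

Since effusion rate ∝ 1/√M, t_H₂/t_C₃H₈ = √(M_H₂/M_C₃H₈) = √(2.02/44.10) = √0.04580 = 0.2140.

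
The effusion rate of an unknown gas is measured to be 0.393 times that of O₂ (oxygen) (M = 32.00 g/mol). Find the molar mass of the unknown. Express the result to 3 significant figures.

207 g/mol

By Graham's law, rate_X/rate_O₂ = √(M_O₂/M_X).
0.393 = √(32.00/M_X)
M_X = 32.00 / 0.393² = 32.00 / 0.1544 = 207 g/mol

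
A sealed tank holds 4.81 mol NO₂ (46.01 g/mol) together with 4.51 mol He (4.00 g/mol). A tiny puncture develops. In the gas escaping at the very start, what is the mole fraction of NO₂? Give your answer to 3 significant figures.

0.239

Effusion rate of each component ∝ n_i/√M_i (partial pressure × 1/√M).
So x_NO₂ in the escaping gas = (n_NO₂/√M_NO₂) / Σ(n_i/√M_i)
= (4.81/√46.01) / (4.81/√46.01 + 4.51/√4.00) = 0.7091/(0.7091 + 2.255) = 0.239.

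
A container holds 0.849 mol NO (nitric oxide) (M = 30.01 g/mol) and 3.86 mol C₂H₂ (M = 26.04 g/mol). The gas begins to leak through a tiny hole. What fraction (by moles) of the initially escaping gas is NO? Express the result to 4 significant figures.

Effusion rate of each component ∝ n_i/√M_i (partial pressure × 1/√M).
x_NO(eff) = (n_NO/√M_NO) / (n_NO/√M_NO + n_C₂H₂/√M_C₂H₂)
= (0.849/√30.01) / (0.849/√30.01 + 3.86/√26.04) = 0.1550/(0.1550 + 0.7564) = 0.1700.

0.1700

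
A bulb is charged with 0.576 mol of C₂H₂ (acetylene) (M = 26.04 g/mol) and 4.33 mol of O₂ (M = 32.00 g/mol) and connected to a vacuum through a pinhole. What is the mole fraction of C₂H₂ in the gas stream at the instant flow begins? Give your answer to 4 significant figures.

Effusion rate of each component ∝ n_i/√M_i (partial pressure × 1/√M).
Mole fraction of C₂H₂ in the effusate = (n_C₂H₂/√M_C₂H₂) / (n_C₂H₂/√M_C₂H₂ + n_O₂/√M_O₂)
= (0.576/√26.04) / (0.576/√26.04 + 4.33/√32.00) = 0.1129/(0.1129 + 0.7654) = 0.1285.

0.1285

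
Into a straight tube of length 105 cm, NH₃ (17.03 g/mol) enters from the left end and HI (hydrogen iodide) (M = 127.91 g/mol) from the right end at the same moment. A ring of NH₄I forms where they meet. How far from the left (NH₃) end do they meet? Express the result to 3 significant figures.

Graham's law gives d_NH₃/d_HI = rate_NH₃/rate_HI = √(M_HI/M_NH₃) = √(127.91/17.03) = 2.741.
With d_NH₃ + d_HI = 105 cm, d_HI = 105/(1 + 2.741) = 28.07 cm.
d_NH₃ = 105 − 28.07 = 76.9 cm.

76.9 cm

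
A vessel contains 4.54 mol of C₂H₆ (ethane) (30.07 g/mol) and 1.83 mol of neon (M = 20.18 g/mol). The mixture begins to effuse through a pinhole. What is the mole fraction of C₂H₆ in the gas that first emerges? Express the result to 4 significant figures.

Each component's effusion rate ∝ (its partial pressure)·(1/√M) ∝ n_i/√M_i.
Mole fraction of C₂H₆ in the effusate = (n_C₂H₆/√M_C₂H₆) / (n_C₂H₆/√M_C₂H₆ + n_Ne/√M_Ne)
= (4.54/√30.07) / (4.54/√30.07 + 1.83/√20.18) = 0.8279/(0.8279 + 0.4074) = 0.6702.

0.6702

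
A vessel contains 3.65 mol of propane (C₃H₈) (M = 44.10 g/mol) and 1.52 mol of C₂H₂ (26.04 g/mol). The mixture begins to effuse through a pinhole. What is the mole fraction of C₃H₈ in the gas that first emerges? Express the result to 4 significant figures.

0.6485

Each component's effusion rate ∝ (its partial pressure)·(1/√M) ∝ n_i/√M_i.
x_C₃H₈(eff) = (n_C₃H₈/√M_C₃H₈) / (n_C₃H₈/√M_C₃H₈ + n_C₂H₂/√M_C₂H₂)
= (3.65/√44.10) / (3.65/√44.10 + 1.52/√26.04) = 0.5496/(0.5496 + 0.2979) = 0.6485.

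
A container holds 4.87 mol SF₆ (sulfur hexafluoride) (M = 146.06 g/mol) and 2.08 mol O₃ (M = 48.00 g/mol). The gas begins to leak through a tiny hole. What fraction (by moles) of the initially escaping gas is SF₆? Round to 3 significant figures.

Effusion rate of each component ∝ n_i/√M_i (partial pressure × 1/√M).
Mole fraction of SF₆ in the effusate = (n_SF₆/√M_SF₆) / (n_SF₆/√M_SF₆ + n_O₃/√M_O₃)
= (4.87/√146.06) / (4.87/√146.06 + 2.08/√48.00) = 0.4030/(0.4030 + 0.3002) = 0.573.

0.573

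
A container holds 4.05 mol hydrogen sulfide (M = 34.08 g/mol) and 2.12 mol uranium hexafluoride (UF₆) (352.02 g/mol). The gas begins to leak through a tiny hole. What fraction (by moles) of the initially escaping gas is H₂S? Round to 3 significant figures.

Rate_i ∝ x_i/√M_i (Graham's law weighted by mole fraction), so the effusate composition follows n_i/√M_i.
x_H₂S(eff) = (n_H₂S/√M_H₂S) / (n_H₂S/√M_H₂S + n_UF₆/√M_UF₆)
= (4.05/√34.08) / (4.05/√34.08 + 2.12/√352.02) = 0.6938/(0.6938 + 0.1130) = 0.860.

0.860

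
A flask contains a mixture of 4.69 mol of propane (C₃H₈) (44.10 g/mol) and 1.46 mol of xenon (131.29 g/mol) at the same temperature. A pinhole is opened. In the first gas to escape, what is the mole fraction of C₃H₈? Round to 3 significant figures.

0.847

The effusion rate of species i is ∝ p_i/√M_i ∝ n_i/√M_i.
So x_C₃H₈ in the escaping gas = (n_C₃H₈/√M_C₃H₈) / Σ(n_i/√M_i)
= (4.69/√44.10) / (4.69/√44.10 + 1.46/√131.29) = 0.7062/(0.7062 + 0.1274) = 0.847.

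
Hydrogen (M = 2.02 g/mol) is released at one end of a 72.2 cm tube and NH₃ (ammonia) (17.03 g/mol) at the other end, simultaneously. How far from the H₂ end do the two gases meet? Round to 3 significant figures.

In equal time, each gas travels a distance ∝ its rate ∝ 1/√M, so d_H₂/d_NH₃ = √(M_NH₃/M_H₂) = √(17.03/2.02) = 2.904.
With d_H₂ + d_NH₃ = 72.2 cm, d_NH₃ = 72.2/(1 + 2.904) = 18.50 cm.
d_H₂ = 72.2 − 18.50 = 53.7 cm.

53.7 cm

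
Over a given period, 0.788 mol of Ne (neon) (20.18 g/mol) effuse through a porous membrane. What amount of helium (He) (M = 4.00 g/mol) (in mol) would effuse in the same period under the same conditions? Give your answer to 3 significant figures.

Since effusion rate ∝ 1/√M, rate_He/rate_Ne = √(M_Ne/M_He) = √(20.18/4.00) = √5.045 = 2.246.
So the amount for He is 0.788 × 2.246 = 1.77 mol.

1.77 mol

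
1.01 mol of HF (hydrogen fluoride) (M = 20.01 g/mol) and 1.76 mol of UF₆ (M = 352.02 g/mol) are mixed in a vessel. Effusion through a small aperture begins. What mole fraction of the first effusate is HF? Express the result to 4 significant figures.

0.7065

Rate_i ∝ x_i/√M_i (Graham's law weighted by mole fraction), so the effusate composition follows n_i/√M_i.
Mole fraction of HF in the effusate = (n_HF/√M_HF) / (n_HF/√M_HF + n_UF₆/√M_UF₆)
= (1.01/√20.01) / (1.01/√20.01 + 1.76/√352.02) = 0.2258/(0.2258 + 0.09381) = 0.7065.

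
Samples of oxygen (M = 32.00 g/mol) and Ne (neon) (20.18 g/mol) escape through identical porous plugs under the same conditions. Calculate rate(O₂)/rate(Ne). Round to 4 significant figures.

Graham's law gives rate_O₂/rate_Ne = √(M_Ne/M_O₂) = √(20.18/32.00) = √0.6306 = 0.7941.

0.7941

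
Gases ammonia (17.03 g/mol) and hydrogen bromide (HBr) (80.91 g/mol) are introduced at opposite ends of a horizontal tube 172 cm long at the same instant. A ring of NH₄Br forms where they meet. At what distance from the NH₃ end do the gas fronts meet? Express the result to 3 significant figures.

118 cm

The fronts meet when d_NH₃ + d_HBr = L with d_NH₃/d_HBr = √(M_HBr/M_NH₃) (Graham's law). Here √(M_HBr/M_NH₃) = √(80.91/17.03) = 2.180.
With d_NH₃ + d_HBr = 172 cm, d_HBr = 172/(1 + 2.180) = 54.09 cm.
d_NH₃ = 172 − 54.09 = 118 cm.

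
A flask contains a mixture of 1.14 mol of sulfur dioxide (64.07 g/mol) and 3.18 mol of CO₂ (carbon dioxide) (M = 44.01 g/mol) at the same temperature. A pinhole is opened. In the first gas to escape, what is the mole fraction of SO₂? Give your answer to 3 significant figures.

Rate_i ∝ x_i/√M_i (Graham's law weighted by mole fraction), so the effusate composition follows n_i/√M_i.
x_SO₂(eff) = (n_SO₂/√M_SO₂) / (n_SO₂/√M_SO₂ + n_CO₂/√M_CO₂)
= (1.14/√64.07) / (1.14/√64.07 + 3.18/√44.01) = 0.1424/(0.1424 + 0.4793) = 0.229.

0.229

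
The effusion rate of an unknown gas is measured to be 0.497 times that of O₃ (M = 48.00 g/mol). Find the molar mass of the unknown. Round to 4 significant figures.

Since effusion rate ∝ 1/√M, rate_X/rate_O₃ = √(M_O₃/M_X).
0.497 = √(48.00/M_X)
M_X = 48.00 / 0.497² = 48.00 / 0.2470 = 194.3 g/mol

194.3 g/mol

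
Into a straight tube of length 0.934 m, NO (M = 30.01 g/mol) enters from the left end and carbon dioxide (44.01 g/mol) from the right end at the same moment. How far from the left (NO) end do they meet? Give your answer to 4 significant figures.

0.5116 m

In equal time, each gas travels a distance ∝ its rate ∝ 1/√M, so d_NO/d_CO₂ = √(M_CO₂/M_NO) = √(44.01/30.01) = 1.211.
With d_NO + d_CO₂ = 0.934 m, d_CO₂ = 0.934/(1 + 1.211) = 0.4224 m.
d_NO = 0.934 − 0.4224 = 0.5116 m.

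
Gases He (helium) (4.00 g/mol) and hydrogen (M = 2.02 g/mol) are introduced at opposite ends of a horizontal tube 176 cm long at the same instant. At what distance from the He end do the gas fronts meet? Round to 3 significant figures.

73.1 cm

Graham's law gives d_He/d_H₂ = rate_He/rate_H₂ = √(M_H₂/M_He) = √(2.02/4.00) = 0.7106.
With d_He + d_H₂ = 176 cm, d_H₂ = 176/(1 + 0.7106) = 102.9 cm.
d_He = 176 − 102.9 = 73.1 cm.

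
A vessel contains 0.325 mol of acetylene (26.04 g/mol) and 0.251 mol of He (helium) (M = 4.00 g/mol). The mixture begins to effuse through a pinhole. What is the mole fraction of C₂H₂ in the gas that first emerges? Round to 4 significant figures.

Each component's effusion rate ∝ (its partial pressure)·(1/√M) ∝ n_i/√M_i.
So x_C₂H₂ in the escaping gas = (n_C₂H₂/√M_C₂H₂) / Σ(n_i/√M_i)
= (0.325/√26.04) / (0.325/√26.04 + 0.251/√4.00) = 0.06369/(0.06369 + 0.1255) = 0.3366.

0.3366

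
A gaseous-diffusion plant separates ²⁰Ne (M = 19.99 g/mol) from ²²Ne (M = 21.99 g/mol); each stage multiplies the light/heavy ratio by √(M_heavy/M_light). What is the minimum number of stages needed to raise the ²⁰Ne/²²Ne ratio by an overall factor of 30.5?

With α = √(21.99/19.99) per stage, ln α = ½ ln(1.10005) = 0.04768.
Need α^N ≥ 30.5 ⇒ N ≥ ln(30.5) / ln α = 3.418 / 0.04768 = 71.68.
So at least 72 stages are needed.

72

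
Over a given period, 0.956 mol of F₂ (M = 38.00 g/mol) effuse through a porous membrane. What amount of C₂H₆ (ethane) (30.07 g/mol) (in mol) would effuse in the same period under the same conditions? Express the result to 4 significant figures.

Using Graham's law: rate_C₂H₆/rate_F₂ = √(M_F₂/M_C₂H₆) = √(38.00/30.07) = √1.264 = 1.124.
So the amount for C₂H₆ is 0.956 × 1.124 = 1.075 mol.

1.075 mol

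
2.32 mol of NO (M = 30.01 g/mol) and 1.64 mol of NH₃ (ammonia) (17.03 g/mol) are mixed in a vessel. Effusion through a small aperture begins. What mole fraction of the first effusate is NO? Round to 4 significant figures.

0.5159

Rate_i ∝ x_i/√M_i (Graham's law weighted by mole fraction), so the effusate composition follows n_i/√M_i.
Mole fraction of NO in the effusate = (n_NO/√M_NO) / (n_NO/√M_NO + n_NH₃/√M_NH₃)
= (2.32/√30.01) / (2.32/√30.01 + 1.64/√17.03) = 0.4235/(0.4235 + 0.3974) = 0.5159.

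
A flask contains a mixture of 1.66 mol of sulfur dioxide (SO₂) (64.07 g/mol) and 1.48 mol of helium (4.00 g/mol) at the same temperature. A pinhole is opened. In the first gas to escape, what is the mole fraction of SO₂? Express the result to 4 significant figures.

0.2189

Effusion rate of each component ∝ n_i/√M_i (partial pressure × 1/√M).
x_SO₂(eff) = (n_SO₂/√M_SO₂) / (n_SO₂/√M_SO₂ + n_He/√M_He)
= (1.66/√64.07) / (1.66/√64.07 + 1.48/√4.00) = 0.2074/(0.2074 + 0.7400) = 0.2189.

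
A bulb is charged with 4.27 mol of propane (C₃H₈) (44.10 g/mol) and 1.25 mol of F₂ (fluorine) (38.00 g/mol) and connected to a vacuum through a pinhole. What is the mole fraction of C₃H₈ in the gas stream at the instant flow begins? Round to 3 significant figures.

0.760

Effusion rate of each component ∝ n_i/√M_i (partial pressure × 1/√M).
Mole fraction of C₃H₈ in the effusate = (n_C₃H₈/√M_C₃H₈) / (n_C₃H₈/√M_C₃H₈ + n_F₂/√M_F₂)
= (4.27/√44.10) / (4.27/√44.10 + 1.25/√38.00) = 0.6430/(0.6430 + 0.2028) = 0.760.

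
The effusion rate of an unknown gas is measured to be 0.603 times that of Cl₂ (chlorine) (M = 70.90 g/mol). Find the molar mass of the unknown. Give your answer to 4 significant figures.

Graham's law gives rate_X/rate_Cl₂ = √(M_Cl₂/M_X).
0.603 = √(70.90/M_X)
M_X = 70.90 / 0.603² = 70.90 / 0.3636 = 195.0 g/mol

195.0 g/mol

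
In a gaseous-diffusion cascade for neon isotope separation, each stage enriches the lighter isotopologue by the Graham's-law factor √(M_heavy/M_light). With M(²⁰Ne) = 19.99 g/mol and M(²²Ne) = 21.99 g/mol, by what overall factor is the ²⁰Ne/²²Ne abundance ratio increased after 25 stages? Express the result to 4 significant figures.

After 25 stages the ratio has grown by (√(21.99/19.99))^25 = (21.99/19.99)^(25/2).
= 1.10005^(25/2) = 3.293.

3.293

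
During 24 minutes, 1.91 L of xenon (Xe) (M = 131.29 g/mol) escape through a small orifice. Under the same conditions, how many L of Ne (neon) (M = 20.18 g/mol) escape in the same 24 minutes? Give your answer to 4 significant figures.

Since effusion rate ∝ 1/√M, rate_Ne/rate_Xe = √(M_Xe/M_Ne) = √(131.29/20.18) = √6.506 = 2.551.
So the volume for Ne is 1.91 × 2.551 = 4.872 L.

4.872 L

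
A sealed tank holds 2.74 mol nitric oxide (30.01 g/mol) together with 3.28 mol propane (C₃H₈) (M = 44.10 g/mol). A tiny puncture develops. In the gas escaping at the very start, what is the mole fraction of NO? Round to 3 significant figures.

Effusion rate of each component ∝ n_i/√M_i (partial pressure × 1/√M).
x_NO(eff) = (n_NO/√M_NO) / (n_NO/√M_NO + n_C₃H₈/√M_C₃H₈)
= (2.74/√30.01) / (2.74/√30.01 + 3.28/√44.10) = 0.5002/(0.5002 + 0.4939) = 0.503.

0.503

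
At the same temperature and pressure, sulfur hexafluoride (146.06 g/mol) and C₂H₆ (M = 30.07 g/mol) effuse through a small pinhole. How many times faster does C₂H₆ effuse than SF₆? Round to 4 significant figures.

Since effusion rate ∝ 1/√M, rate_C₂H₆/rate_SF₆ = √(M_SF₆/M_C₂H₆) = √(146.06/30.07) = √4.857 = 2.204.

2.204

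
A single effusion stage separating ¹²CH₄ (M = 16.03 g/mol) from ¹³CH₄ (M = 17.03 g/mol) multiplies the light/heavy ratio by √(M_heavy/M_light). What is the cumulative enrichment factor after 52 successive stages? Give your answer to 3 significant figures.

4.82

Each stage multiplies the ratio by α = √(17.03/16.03), so after 52 stages the overall factor is α^52 = (17.03/16.03)^(52/2).
= 1.06238^26 = 4.82.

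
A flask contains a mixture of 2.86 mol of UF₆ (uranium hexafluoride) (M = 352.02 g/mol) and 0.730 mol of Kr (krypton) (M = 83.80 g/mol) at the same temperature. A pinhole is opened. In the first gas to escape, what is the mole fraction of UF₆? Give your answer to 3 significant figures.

0.657

The effusion rate of species i is ∝ p_i/√M_i ∝ n_i/√M_i.
Mole fraction of UF₆ in the effusate = (n_UF₆/√M_UF₆) / (n_UF₆/√M_UF₆ + n_Kr/√M_Kr)
= (2.86/√352.02) / (2.86/√352.02 + 0.730/√83.80) = 0.1524/(0.1524 + 0.07974) = 0.657.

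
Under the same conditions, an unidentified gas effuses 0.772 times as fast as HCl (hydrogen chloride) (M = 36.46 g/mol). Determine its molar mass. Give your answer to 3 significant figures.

By Graham's law, rate_X/rate_HCl = √(M_HCl/M_X).
0.772 = √(36.46/M_X)
M_X = 36.46 / 0.772² = 36.46 / 0.5960 = 61.2 g/mol

61.2 g/mol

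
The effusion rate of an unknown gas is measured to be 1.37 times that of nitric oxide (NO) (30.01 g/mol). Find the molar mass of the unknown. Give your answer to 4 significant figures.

From Graham's law, rate_X/rate_NO = √(M_NO/M_X).
1.37 = √(30.01/M_X)
M_X = 30.01 / 1.37² = 30.01 / 1.877 = 15.99 g/mol

15.99 g/mol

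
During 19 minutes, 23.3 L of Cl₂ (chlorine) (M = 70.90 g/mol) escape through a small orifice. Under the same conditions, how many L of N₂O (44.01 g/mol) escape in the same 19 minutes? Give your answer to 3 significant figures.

Since effusion rate ∝ 1/√M, rate_N₂O/rate_Cl₂ = √(M_Cl₂/M_N₂O) = √(70.90/44.01) = √1.611 = 1.269.
So the volume for N₂O is 23.3 × 1.269 = 29.6 L.

29.6 L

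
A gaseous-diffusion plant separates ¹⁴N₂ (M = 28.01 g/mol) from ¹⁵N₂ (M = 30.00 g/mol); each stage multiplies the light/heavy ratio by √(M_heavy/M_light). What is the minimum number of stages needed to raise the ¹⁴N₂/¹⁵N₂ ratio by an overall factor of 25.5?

With α = √(30.00/28.01) per stage, ln α = ½ ln(1.07105) = 0.03432.
Need α^N ≥ 25.5 ⇒ N ≥ ln(25.5) / ln α = 3.239 / 0.03432 = 94.37.
So at least 95 stages are needed.

95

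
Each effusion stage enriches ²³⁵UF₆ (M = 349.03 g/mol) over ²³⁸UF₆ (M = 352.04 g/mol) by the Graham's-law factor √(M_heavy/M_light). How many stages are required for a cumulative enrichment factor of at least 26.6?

Single-stage factor α = √(352.04/349.03), so ln α = ½ ln(1.00862) = 0.004293.
Need α^N ≥ 26.6 ⇒ N ≥ ln(26.6) / ln α = 3.281 / 0.004293 = 764.16.
So at least 765 stages are needed.

765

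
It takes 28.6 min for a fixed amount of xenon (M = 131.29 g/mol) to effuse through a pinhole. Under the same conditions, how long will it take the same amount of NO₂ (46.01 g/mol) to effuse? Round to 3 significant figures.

By Graham's law, t_NO₂/t_Xe = √(M_NO₂/M_Xe) = √(46.01/131.29) = √0.3504 = 0.5920.
So the time for NO₂ is 28.6 × 0.5920 = 16.9 min.

16.9 min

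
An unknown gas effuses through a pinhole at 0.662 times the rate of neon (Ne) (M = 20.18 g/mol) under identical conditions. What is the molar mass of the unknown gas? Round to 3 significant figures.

46.0 g/mol

By Graham's law, rate_X/rate_Ne = √(M_Ne/M_X).
0.662 = √(20.18/M_X)
M_X = 20.18 / 0.662² = 20.18 / 0.4382 = 46.0 g/mol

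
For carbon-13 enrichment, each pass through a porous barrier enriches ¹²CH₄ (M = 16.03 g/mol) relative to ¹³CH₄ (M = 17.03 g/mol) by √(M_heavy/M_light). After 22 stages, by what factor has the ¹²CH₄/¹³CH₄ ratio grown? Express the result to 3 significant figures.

Each stage multiplies the ratio by α = √(17.03/16.03), so after 22 stages the overall factor is α^22 = (17.03/16.03)^(22/2).
= 1.06238^11 = 1.95.

1.95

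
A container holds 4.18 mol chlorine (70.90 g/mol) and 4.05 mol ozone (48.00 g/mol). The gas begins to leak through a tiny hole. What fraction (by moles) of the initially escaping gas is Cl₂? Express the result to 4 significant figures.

0.4592

Effusion rate of each component ∝ n_i/√M_i (partial pressure × 1/√M).
So x_Cl₂ in the escaping gas = (n_Cl₂/√M_Cl₂) / Σ(n_i/√M_i)
= (4.18/√70.90) / (4.18/√70.90 + 4.05/√48.00) = 0.4964/(0.4964 + 0.5846) = 0.4592.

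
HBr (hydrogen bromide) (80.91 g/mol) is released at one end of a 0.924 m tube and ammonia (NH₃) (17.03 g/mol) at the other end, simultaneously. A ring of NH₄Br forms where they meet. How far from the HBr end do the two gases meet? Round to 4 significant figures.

The fronts meet when d_HBr + d_NH₃ = L with d_HBr/d_NH₃ = √(M_NH₃/M_HBr) (Graham's law). Here √(M_NH₃/M_HBr) = √(17.03/80.91) = 0.4588.
With d_HBr + d_NH₃ = 0.924 m, d_NH₃ = 0.924/(1 + 0.4588) = 0.6334 m.
d_HBr = 0.924 − 0.6334 = 0.2906 m.

0.2906 m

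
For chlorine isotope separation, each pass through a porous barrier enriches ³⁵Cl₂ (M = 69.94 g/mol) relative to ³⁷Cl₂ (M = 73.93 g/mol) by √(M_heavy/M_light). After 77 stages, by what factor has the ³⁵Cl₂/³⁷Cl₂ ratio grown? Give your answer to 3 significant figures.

8.47

After 77 stages the ratio has grown by (√(73.93/69.94))^77 = (73.93/69.94)^(77/2).
= 1.05705^(77/2) = 8.47.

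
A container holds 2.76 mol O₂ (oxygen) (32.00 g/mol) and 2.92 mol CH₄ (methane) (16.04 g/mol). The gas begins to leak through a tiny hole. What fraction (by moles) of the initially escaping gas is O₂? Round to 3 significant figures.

0.401

The effusion rate of species i is ∝ p_i/√M_i ∝ n_i/√M_i.
x_O₂(eff) = (n_O₂/√M_O₂) / (n_O₂/√M_O₂ + n_CH₄/√M_CH₄)
= (2.76/√32.00) / (2.76/√32.00 + 2.92/√16.04) = 0.4879/(0.4879 + 0.7291) = 0.401.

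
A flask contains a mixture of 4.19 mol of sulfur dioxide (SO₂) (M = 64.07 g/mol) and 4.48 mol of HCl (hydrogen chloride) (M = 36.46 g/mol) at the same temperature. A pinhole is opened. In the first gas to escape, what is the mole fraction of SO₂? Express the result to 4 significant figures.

0.4137

Rate_i ∝ x_i/√M_i (Graham's law weighted by mole fraction), so the effusate composition follows n_i/√M_i.
Mole fraction of SO₂ in the effusate = (n_SO₂/√M_SO₂) / (n_SO₂/√M_SO₂ + n_HCl/√M_HCl)
= (4.19/√64.07) / (4.19/√64.07 + 4.48/√36.46) = 0.5235/(0.5235 + 0.7419) = 0.4137.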